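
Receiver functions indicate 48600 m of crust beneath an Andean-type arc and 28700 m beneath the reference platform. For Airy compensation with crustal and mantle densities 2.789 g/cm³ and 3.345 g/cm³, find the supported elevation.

3310 m

Excess crust Δ = 48600 m − 28700 m = 19900 m, split between elevation h and root r with h + r = Δ.
Airy balance ρ_c h = (ρ_m − ρ_c) r gives r = h ρ_c/(ρ_m − ρ_c), so h (1 + ρ_c/(ρ_m − ρ_c)) = Δ, i.e. h = Δ (ρ_m − ρ_c)/ρ_m.
h = 19900 m × 0.556/3.345 = 3310 m.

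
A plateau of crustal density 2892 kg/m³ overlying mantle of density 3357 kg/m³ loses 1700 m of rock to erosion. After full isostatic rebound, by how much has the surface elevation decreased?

235 m

Rebound u = e ρ_c/ρ_m = 1700 m × 2892/3357 = 1465 m.
Net surface drop = e − u = 1700 m − 1465 m = e (ρ_m − ρ_c)/ρ_m = 235 m.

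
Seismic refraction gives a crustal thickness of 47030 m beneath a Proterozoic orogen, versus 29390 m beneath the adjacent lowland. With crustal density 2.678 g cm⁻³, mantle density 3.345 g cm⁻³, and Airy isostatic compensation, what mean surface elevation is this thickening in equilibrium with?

3520 m

Excess crust Δ = 47030 m − 29390 m = 17640 m, split between elevation h and root r with h + r = Δ.
Airy balance ρ_c h = (ρ_m − ρ_c) r gives r = h ρ_c/(ρ_m − ρ_c), so h (1 + ρ_c/(ρ_m − ρ_c)) = Δ, i.e. h = Δ (ρ_m − ρ_c)/ρ_m.
h = 17640 m × 0.667/3.345 = 3520 m.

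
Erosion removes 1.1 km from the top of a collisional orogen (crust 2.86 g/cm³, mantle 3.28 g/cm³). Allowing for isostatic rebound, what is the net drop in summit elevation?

Rebound u = e ρ_c/ρ_m = 1.1 km × 2.86/3.28 = 0.9591 km.
Net surface drop = e − u = 1.1 km − 0.9591 km = e (ρ_m − ρ_c)/ρ_m = 0.141 km.

0.141 km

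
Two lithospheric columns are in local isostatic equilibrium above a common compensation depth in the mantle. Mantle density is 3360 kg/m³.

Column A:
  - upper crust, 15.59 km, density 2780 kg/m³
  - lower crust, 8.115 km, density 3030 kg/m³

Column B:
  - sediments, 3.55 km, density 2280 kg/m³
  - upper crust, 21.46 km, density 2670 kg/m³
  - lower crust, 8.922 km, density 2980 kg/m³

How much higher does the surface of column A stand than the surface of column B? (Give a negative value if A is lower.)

−3.07 km

For any compensation level in the mantle, the mantle terms cancel and isostasy reduces to e = (Σt_A − Σt_B) − (Σ(ρt)_A − Σ(ρt)_B) / ρ_m.
Σt_A = 23.705 km; Σt_B = 33.932 km; Σ(ρt)_A = 67928.65; Σ(ρt)_B = 91979.76 (in km·kg/m³).
e = (23.705 − 33.932) − (67928.65 − 91979.76) / 3360 = −3.07 km.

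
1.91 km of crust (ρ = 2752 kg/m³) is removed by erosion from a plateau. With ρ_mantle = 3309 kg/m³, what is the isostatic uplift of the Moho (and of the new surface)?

1.59 km

Unloading: uplift u = e ρ_c/ρ_m = 1.91 km × 2752/3309 = 1.59 km.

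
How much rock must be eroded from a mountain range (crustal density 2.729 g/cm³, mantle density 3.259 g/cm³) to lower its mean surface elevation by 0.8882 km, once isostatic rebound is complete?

Net drop Δ = e − u = e − e ρ_c/ρ_m = e (ρ_m − ρ_c)/ρ_m.
e = Δ ρ_m/(ρ_m − ρ_c) = 0.8882 km × 3.259/0.53 = 5.46 km.

5.46 km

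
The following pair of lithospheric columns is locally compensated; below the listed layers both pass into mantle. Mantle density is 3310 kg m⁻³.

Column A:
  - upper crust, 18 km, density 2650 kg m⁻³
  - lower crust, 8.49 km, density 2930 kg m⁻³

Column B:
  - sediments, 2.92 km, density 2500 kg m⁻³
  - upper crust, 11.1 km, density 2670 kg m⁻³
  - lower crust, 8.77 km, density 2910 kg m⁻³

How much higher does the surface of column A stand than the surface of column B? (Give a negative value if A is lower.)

For any compensation level in the mantle, the mantle terms cancel and isostasy reduces to e = (Σt_A − Σt_B) − (Σ(ρt)_A − Σ(ρt)_B) / ρ_m.
Σt_A = 26.49 km; Σt_B = 22.79 km; Σ(ρt)_A = 72575.7; Σ(ρt)_B = 62457.7 (in km·kg m⁻³).
e = (26.49 − 22.79) − (72575.7 − 62457.7) / 3310 = 0.643 km.

0.643 km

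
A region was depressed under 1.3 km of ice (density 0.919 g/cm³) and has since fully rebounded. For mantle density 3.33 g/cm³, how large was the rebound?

Removing the load lets mantle flow back in; uplift u satisfies ρ_ice t = ρ_m u.
u = t ρ_ice/ρ_m = 1.3 km × 0.919/3.33 = 0.359 km.

0.359 km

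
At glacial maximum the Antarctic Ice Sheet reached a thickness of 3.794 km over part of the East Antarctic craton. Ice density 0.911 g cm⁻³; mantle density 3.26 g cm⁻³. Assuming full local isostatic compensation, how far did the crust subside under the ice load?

For local isostatic compensation: the ice load ρ_ice t is balanced by mantle displaced below, ρ_m s.
s = t ρ_ice / ρ_m = 3.794 km × 0.911/3.26 = 1.06 km.

1.06 km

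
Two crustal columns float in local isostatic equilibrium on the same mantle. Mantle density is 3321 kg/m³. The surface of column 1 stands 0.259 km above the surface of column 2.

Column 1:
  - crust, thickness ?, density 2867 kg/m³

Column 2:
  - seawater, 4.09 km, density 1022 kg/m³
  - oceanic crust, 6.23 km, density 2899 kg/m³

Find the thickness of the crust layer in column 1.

Take the compensation level at the base of the deeper column (depth z_c below the surface of column 1) and equate Σ ρ_i t_i down to z_c; mantle fills any gap and the z_c terms cancel.
Column 1: x×2867 + (z_c − 0 − x)×3321
Column 2: 0.259×0 + 4.09×1022 + 6.23×2899 + (z_c − 0.259 − 10.32)×3321
The z_c×3321 term appears on both sides and cancels. Collect the known terms of each column as K = Σ(ρt)_known − 3321 × (depth of known layers): K_1 = 0 − 3321×0 = 0; K_2 = 22240.75 − 3321×(0.259 + 10.32) = −12892.109.
Balance: K_1 − x×(3321 − 2867) = K_2, so x = (K_1 − K_2)/(3321 − 2867) = 12892.1/454 = 28.4 km.

28.4 km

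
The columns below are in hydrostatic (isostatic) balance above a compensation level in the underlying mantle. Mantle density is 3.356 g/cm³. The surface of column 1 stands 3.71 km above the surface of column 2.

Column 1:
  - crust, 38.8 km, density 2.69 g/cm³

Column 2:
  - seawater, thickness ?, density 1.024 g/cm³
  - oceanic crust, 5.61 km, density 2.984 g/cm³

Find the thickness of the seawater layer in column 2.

Take the compensation level at the base of the deeper column (depth z_c below the surface of column 1) and equate Σ ρ_i t_i down to z_c; mantle fills any gap and the z_c terms cancel.
Column 1: 38.8×2.69 + (z_c − 38.8)×3.356
Column 2: 3.71×0 + x×1.024 + 5.61×2.984 + (z_c − 3.71 − 5.61 − x)×3.356
The z_c×3.356 term appears on both sides and cancels. Collect the known terms of each column as K = Σ(ρt)_known − 3.356 × (depth of known layers): K_1 = 104.372 − 3.356×38.8 = −25.8408; K_2 = 16.74024 − 3.356×(3.71 + 5.61) = −14.53768.
Balance: K_1 = K_2 − x×(3.356 − 1.024), so x = (K_2 − K_1)/(3.356 − 1.024) = 11.3031/2.332 = 4.85 km.

4.85 km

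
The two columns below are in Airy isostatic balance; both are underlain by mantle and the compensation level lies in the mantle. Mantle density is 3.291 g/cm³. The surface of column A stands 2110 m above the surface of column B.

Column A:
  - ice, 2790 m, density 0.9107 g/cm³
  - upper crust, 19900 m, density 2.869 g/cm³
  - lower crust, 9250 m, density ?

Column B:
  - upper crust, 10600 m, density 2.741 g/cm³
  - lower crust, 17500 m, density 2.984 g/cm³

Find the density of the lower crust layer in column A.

2.96 g/cm³

Take the compensation level at the base of the deeper column (depth z_c below the surface of column A) and equate Σ ρ_i t_i down to z_c; mantle fills any gap and the z_c terms cancel.
Column A: 2790×0.9107 + 19900×2.869 + 9250×ρ + (z_c − 31940)×3.291
Column B: 2110×0 + 10600×2.741 + 17500×2.984 + (z_c − 2110 − 28100)×3.291
The z_c×3.291 term appears on both sides and cancels. Collect the known terms of each column as K = Σ(ρt)_known − 3.291 × (depth of known layers): K_A = 59633.953 − 3.291×31940 = −45480.587; K_B = 81274.6 − 3.291×(2110 + 28100) = −18146.51.
Balance: K_A + 9250×ρ = K_B, so ρ = (K_B − K_A)/9250 = 27334.1/9250 = 2.96 g/cm³.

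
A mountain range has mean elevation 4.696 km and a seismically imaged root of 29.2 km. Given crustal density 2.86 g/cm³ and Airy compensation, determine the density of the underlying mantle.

3.32 g/cm³

Airy balance: ρ_c h = (ρ_m − ρ_c) r → ρ_m = ρ_c (1 + h/r).
ρ_m = 2.86 × (1 + 4.696 km/29.2 km) = 3.32 g/cm³.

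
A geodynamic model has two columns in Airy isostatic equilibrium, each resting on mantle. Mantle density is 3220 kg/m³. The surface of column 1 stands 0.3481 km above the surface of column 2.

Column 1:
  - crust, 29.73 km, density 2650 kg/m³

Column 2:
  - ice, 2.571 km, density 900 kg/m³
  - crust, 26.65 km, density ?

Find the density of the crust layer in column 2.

2850 kg/m³

Take the compensation level at the base of the deeper column (depth z_c below the surface of column 1) and equate Σ ρ_i t_i down to z_c; mantle fills any gap and the z_c terms cancel.
Column 1: 29.73×2650 + (z_c − 29.73)×3220
Column 2: 0.3481×0 + 2.571×900 + 26.65×ρ + (z_c − 0.3481 − 29.221)×3220
The z_c×3220 term appears on both sides and cancels. Collect the known terms of each column as K = Σ(ρt)_known − 3220 × (depth of known layers): K_1 = 78784.5 − 3220×29.73 = −16946.1; K_2 = 2313.9 − 3220×(0.3481 + 29.221) = −92898.602.
Balance: K_1 = K_2 + 26.65×ρ, so ρ = (K_1 − K_2)/26.65 = 75952.5/26.65 = 2850 kg/m³.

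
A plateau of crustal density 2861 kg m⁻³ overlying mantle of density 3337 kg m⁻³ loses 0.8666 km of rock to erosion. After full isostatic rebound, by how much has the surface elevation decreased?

Rebound u = e ρ_c/ρ_m = 0.8666 km × 2861/3337 = 0.743 km.
Net surface drop = e − u = 0.8666 km − 0.743 km = e (ρ_m − ρ_c)/ρ_m = 0.124 km.

0.124 km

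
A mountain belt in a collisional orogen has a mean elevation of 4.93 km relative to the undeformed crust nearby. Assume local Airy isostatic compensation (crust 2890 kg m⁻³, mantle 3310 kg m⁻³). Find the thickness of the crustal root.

33.9 km

Equating mass per unit area of the two columns: the weight of the topography is balanced by the buoyancy of the root, ρ_c h = (ρ_m − ρ_c) r.
r = h · ρ_c / (ρ_m − ρ_c) = 4.93 km × 2890 / (3310 − 2890) = 33.9 km.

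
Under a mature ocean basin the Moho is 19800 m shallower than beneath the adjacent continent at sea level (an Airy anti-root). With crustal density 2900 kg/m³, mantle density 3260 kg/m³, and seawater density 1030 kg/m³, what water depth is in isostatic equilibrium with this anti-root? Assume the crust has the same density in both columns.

Replacing a thickness d of crust by seawater at the top must be balanced by replacing crust with mantle at the base: d (ρ_c − ρ_w) = a (ρ_m − ρ_c).
d = a (ρ_m − ρ_c)/(ρ_c − ρ_w) = 19800 m × 360/1870 = 3810 m.

3810 m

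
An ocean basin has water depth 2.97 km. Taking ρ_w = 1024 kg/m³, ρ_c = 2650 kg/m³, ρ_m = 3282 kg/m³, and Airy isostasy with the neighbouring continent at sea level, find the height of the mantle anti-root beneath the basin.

By Archimedes' principle applied to the lithosphere: replacing crust with seawater at the top is compensated by replacing crust with mantle at the base: d (ρ_c − ρ_w) = a (ρ_m − ρ_c).
a = d (ρ_c − ρ_w)/(ρ_m − ρ_c) = 2.97 km × 1626/632 = 7.64 km.

7.64 km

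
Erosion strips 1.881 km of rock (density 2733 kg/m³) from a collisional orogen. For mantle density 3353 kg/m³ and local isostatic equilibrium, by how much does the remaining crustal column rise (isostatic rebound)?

1.53 km

Unloading: uplift u = e ρ_c/ρ_m = 1.881 km × 2733/3353 = 1.53 km.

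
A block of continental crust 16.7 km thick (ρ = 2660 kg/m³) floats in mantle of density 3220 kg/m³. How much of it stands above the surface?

2.9 km

Floating equilibrium: submerged depth d = t ρ_obj/ρ_fluid = 16.7 km × 2660/3220 = 13.8 km.
Freeboard = t − d = 16.7 km − 13.8 km = 2.9 km.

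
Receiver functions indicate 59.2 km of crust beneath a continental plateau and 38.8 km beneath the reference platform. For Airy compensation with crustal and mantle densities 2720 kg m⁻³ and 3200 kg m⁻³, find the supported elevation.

3.06 km

Excess crust Δ = 59.2 km − 38.8 km = 20.4 km, split between elevation h and root r with h + r = Δ.
Airy balance ρ_c h = (ρ_m − ρ_c) r gives r = h ρ_c/(ρ_m − ρ_c), so h (1 + ρ_c/(ρ_m − ρ_c)) = Δ, i.e. h = Δ (ρ_m − ρ_c)/ρ_m.
h = 20.4 km × 480/3200 = 3.06 km.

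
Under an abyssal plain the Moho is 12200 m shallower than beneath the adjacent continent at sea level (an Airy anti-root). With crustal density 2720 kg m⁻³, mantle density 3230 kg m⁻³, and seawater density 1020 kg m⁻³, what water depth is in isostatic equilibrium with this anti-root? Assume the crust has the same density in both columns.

Replacing a thickness d of crust by seawater at the top must be balanced by replacing crust with mantle at the base: d (ρ_c − ρ_w) = a (ρ_m − ρ_c).
d = a (ρ_m − ρ_c)/(ρ_c − ρ_w) = 12200 m × 510/1700 = 3660 m.

3660 m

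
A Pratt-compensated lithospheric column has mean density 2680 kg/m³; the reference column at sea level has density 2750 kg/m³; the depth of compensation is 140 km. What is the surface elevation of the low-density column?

3.66 km

ρ_ref D = ρ (D + h) → h = D (ρ_ref − ρ)/ρ.
h = 140 km × (2750 − 2680)/2680 = 3.66 km.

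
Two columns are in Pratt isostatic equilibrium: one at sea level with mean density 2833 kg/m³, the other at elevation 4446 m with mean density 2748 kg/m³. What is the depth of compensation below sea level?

144000 m

ρ_ref D = ρ (D + h) → D (ρ_ref − ρ) = ρ h.
D = ρ h/(ρ_ref − ρ) = 2748 × 4446 m/(2833 − 2748) = 144000 m.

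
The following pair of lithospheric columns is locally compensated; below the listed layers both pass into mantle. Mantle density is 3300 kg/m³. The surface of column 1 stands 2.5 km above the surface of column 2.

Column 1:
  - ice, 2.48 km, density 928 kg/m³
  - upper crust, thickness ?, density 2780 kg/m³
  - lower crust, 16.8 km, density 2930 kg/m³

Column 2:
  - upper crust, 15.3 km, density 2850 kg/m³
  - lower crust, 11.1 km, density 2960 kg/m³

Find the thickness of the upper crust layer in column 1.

Take the compensation level at the base of the deeper column (depth z_c below the surface of column 1) and equate Σ ρ_i t_i down to z_c; mantle fills any gap and the z_c terms cancel.
Column 1: 2.48×928 + x×2780 + 16.8×2930 + (z_c − 19.28 − x)×3300
Column 2: 2.5×0 + 15.3×2850 + 11.1×2960 + (z_c − 2.5 − 26.4)×3300
The z_c×3300 term appears on both sides and cancels. Collect the known terms of each column as K = Σ(ρt)_known − 3300 × (depth of known layers): K_1 = 51525.44 − 3300×19.28 = −12098.56; K_2 = 76461 − 3300×(2.5 + 26.4) = −18909.
Balance: K_1 − x×(3300 − 2780) = K_2, so x = (K_1 − K_2)/(3300 − 2780) = 6810.44/520 = 13.1 km.

13.1 km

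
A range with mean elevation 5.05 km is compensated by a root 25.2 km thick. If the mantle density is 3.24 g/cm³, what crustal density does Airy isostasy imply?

ρ_c h = (ρ_m − ρ_c) r → ρ_c (h + r) = ρ_m r → ρ_c = ρ_m r / (h + r).
ρ_c = 3.24 × 25.2 km / (5.05 km + 25.2 km) = 2.7 g/cm³.

2.7 g/cm³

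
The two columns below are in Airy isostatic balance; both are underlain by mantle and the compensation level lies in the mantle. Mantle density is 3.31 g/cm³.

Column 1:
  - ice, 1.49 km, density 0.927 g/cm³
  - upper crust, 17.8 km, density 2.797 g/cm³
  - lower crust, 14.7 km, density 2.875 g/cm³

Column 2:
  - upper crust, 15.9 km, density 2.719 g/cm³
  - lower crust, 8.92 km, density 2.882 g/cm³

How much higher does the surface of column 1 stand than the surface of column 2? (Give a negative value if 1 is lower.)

1.77 km

For any compensation level in the mantle, the mantle terms cancel and isostasy reduces to e = (Σt_1 − Σt_2) − (Σ(ρt)_1 − Σ(ρt)_2) / ρ_m.
Σt_1 = 33.99 km; Σt_2 = 24.82 km; Σ(ρt)_1 = 93.43033; Σ(ρt)_2 = 68.93954 (in km·g/cm³).
e = (33.99 − 24.82) − (93.43033 − 68.93954) / 3.31 = 1.77 km.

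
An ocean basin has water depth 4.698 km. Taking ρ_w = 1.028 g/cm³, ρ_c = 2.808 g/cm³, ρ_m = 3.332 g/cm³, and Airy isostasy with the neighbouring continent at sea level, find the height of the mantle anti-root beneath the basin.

16 km

For local isostatic compensation: replacing crust with seawater at the top is compensated by replacing crust with mantle at the base: d (ρ_c − ρ_w) = a (ρ_m − ρ_c).
a = d (ρ_c − ρ_w)/(ρ_m − ρ_c) = 4.698 km × 1.78/0.524 = 16 km.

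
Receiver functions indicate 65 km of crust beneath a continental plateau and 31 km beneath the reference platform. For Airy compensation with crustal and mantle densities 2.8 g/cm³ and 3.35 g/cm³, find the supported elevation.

Excess crust Δ = 65 km − 31 km = 34 km, split between elevation h and root r with h + r = Δ.
Airy balance ρ_c h = (ρ_m − ρ_c) r gives r = h ρ_c/(ρ_m − ρ_c), so h (1 + ρ_c/(ρ_m − ρ_c)) = Δ, i.e. h = Δ (ρ_m − ρ_c)/ρ_m.
h = 34 km × 0.55/3.35 = 5.58 km.

5.58 km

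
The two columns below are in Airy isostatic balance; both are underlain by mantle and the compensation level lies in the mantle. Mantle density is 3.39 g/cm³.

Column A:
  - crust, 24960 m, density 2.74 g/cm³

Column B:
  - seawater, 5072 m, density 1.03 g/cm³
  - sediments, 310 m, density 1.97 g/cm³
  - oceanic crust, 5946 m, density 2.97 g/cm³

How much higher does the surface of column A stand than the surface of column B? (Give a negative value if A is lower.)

388 m

For any compensation level in the mantle, the mantle terms cancel and isostasy reduces to e = (Σt_A − Σt_B) − (Σ(ρt)_A − Σ(ρt)_B) / ρ_m.
Σt_A = 24960 m; Σt_B = 11328 m; Σ(ρt)_A = 68390.4; Σ(ρt)_B = 23494.48 (in m·g/cm³).
e = (24960 − 11328) − (68390.4 − 23494.48) / 3.39 = 388 m.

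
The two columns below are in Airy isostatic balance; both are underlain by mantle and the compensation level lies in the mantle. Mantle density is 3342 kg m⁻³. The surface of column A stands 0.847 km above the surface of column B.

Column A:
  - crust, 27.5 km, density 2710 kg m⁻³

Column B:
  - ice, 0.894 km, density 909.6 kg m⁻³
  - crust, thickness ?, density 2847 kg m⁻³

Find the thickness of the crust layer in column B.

Take the compensation level at the base of the deeper column (depth z_c below the surface of column A) and equate Σ ρ_i t_i down to z_c; mantle fills any gap and the z_c terms cancel.
Column A: 27.5×2710 + (z_c − 27.5)×3342
Column B: 0.847×0 + 0.894×909.6 + x×2847 + (z_c − 0.847 − 0.894 − x)×3342
The z_c×3342 term appears on both sides and cancels. Collect the known terms of each column as K = Σ(ρt)_known − 3342 × (depth of known layers): K_A = 74525 − 3342×27.5 = −17380; K_B = 813.1824 − 3342×(0.847 + 0.894) = −5005.2396.
Balance: K_A = K_B − x×(3342 − 2847), so x = (K_B − K_A)/(3342 − 2847) = 12374.8/495 = 25 km.

25 km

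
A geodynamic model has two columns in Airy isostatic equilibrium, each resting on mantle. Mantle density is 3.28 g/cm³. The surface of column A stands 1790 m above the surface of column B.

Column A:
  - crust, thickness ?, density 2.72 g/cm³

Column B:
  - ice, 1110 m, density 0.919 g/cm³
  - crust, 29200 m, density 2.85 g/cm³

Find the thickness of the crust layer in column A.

Take the compensation level at the base of the deeper column (depth z_c below the surface of column A) and equate Σ ρ_i t_i down to z_c; mantle fills any gap and the z_c terms cancel.
Column A: x×2.72 + (z_c − 0 − x)×3.28
Column B: 1790×0 + 1110×0.919 + 29200×2.85 + (z_c − 1790 − 30310)×3.28
The z_c×3.28 term appears on both sides and cancels. Collect the known terms of each column as K = Σ(ρt)_known − 3.28 × (depth of known layers): K_A = 0 − 3.28×0 = 0; K_B = 84240.09 − 3.28×(1790 + 30310) = −21047.91.
Balance: K_A − x×(3.28 − 2.72) = K_B, so x = (K_A − K_B)/(3.28 − 2.72) = 21047.9/0.56 = 37600 m.

37600 m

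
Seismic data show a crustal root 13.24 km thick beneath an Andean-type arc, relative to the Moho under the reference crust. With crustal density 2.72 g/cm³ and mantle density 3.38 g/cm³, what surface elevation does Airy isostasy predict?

3.21 km

Balancing pressure at the compensation depth: ρ_c h = (ρ_m − ρ_c) r.
h = r (ρ_m − ρ_c) / ρ_c = 13.24 km × (3.38 − 2.72) / 2.72 = 3.21 km.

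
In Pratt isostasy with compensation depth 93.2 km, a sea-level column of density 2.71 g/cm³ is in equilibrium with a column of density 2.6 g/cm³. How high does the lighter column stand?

3.94 km

ρ_ref D = ρ (D + h) → h = D (ρ_ref − ρ)/ρ.
h = 93.2 km × (2.71 − 2.6)/2.6 = 3.94 km.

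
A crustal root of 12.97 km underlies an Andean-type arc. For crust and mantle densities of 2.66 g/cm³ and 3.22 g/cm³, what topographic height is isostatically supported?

2.73 km

For local isostatic compensation: ρ_c h = (ρ_m − ρ_c) r.
h = r (ρ_m − ρ_c) / ρ_c = 12.97 km × (3.22 − 2.66) / 2.66 = 2.73 km.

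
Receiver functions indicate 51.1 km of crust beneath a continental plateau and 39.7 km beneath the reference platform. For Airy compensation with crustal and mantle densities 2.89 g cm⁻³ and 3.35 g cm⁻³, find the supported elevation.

1.57 km

Excess crust Δ = 51.1 km − 39.7 km = 11.4 km, split between elevation h and root r with h + r = Δ.
Airy balance ρ_c h = (ρ_m − ρ_c) r gives r = h ρ_c/(ρ_m − ρ_c), so h (1 + ρ_c/(ρ_m − ρ_c)) = Δ, i.e. h = Δ (ρ_m − ρ_c)/ρ_m.
h = 11.4 km × 0.46/3.35 = 1.57 km.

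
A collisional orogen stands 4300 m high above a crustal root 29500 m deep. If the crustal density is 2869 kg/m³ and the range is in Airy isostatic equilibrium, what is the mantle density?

3290 kg/m³

Airy balance: ρ_c h = (ρ_m − ρ_c) r → ρ_m = ρ_c (1 + h/r).
ρ_m = 2869 × (1 + 4300 m/29500 m) = 3290 kg/m³.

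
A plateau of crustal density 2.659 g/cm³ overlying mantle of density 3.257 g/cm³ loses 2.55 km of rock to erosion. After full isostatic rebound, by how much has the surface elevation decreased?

0.468 km

Rebound u = e ρ_c/ρ_m = 2.55 km × 2.659/3.257 = 2.082 km.
Net surface drop = e − u = 2.55 km − 2.082 km = e (ρ_m − ρ_c)/ρ_m = 0.468 km.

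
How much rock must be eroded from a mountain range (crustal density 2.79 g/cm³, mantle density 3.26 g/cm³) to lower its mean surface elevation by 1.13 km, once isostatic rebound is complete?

Net drop Δ = e − u = e − e ρ_c/ρ_m = e (ρ_m − ρ_c)/ρ_m.
e = Δ ρ_m/(ρ_m − ρ_c) = 1.13 km × 3.26/0.47 = 7.84 km.

7.84 km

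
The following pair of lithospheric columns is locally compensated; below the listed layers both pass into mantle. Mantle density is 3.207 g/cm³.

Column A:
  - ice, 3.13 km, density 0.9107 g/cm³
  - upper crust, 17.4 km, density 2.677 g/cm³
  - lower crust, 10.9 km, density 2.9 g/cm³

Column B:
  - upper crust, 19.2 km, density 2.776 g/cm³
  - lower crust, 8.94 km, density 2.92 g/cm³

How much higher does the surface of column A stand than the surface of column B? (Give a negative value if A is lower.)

For any compensation level in the mantle, the mantle terms cancel and isostasy reduces to e = (Σt_A − Σt_B) − (Σ(ρt)_A − Σ(ρt)_B) / ρ_m.
Σt_A = 31.43 km; Σt_B = 28.14 km; Σ(ρt)_A = 81.040291; Σ(ρt)_B = 79.404 (in km·g/cm³).
e = (31.43 − 28.14) − (81.040291 − 79.404) / 3.207 = 2.78 km.

2.78 km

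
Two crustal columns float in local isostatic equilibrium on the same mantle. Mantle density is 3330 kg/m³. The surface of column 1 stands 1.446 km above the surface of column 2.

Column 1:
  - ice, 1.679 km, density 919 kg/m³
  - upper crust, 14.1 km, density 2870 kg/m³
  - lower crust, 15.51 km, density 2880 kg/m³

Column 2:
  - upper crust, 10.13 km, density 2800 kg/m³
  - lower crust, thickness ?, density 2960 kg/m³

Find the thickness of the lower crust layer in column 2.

19.8 km

Take the compensation level at the base of the deeper column (depth z_c below the surface of column 1) and equate Σ ρ_i t_i down to z_c; mantle fills any gap and the z_c terms cancel.
Column 1: 1.679×919 + 14.1×2870 + 15.51×2880 + (z_c − 31.289)×3330
Column 2: 1.446×0 + 10.13×2800 + x×2960 + (z_c − 1.446 − 10.13 − x)×3330
The z_c×3330 term appears on both sides and cancels. Collect the known terms of each column as K = Σ(ρt)_known − 3330 × (depth of known layers): K_1 = 86678.801 − 3330×31.289 = −17513.569; K_2 = 28364 − 3330×(1.446 + 10.13) = −10184.08.
Balance: K_1 = K_2 − x×(3330 − 2960), so x = (K_2 − K_1)/(3330 − 2960) = 7329.49/370 = 19.8 km.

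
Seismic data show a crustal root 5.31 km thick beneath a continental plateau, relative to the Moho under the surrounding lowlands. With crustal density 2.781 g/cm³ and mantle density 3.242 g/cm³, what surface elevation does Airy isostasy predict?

0.88 km

By Archimedes' principle applied to the lithosphere: ρ_c h = (ρ_m − ρ_c) r.
h = r (ρ_m − ρ_c) / ρ_c = 5.31 km × (3.242 − 2.781) / 2.781 = 0.88 km.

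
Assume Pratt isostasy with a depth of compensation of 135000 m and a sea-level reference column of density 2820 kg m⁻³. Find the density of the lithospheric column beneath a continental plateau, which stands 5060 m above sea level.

Pratt balance: ρ_ref D = ρ (D + h).
ρ = ρ_ref D/(D + h) = 2820 × 135000 m/(135000 m + 5060 m) = 2720 kg m⁻³.

2720 kg m⁻³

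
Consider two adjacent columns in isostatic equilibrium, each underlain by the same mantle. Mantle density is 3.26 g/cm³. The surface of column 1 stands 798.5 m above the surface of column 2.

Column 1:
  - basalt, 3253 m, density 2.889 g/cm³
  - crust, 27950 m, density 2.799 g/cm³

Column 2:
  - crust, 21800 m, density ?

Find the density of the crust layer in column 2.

Take the compensation level at the base of the deeper column (depth z_c below the surface of column 1) and equate Σ ρ_i t_i down to z_c; mantle fills any gap and the z_c terms cancel.
Column 1: 3253×2.889 + 27950×2.799 + (z_c − 31203)×3.26
Column 2: 798.5×0 + 21800×ρ + (z_c − 798.5 − 21800)×3.26
The z_c×3.26 term appears on both sides and cancels. Collect the known terms of each column as K = Σ(ρt)_known − 3.26 × (depth of known layers): K_1 = 87629.967 − 3.26×31203 = −14091.813; K_2 = 0 − 3.26×(798.5 + 21800) = −73671.11.
Balance: K_1 = K_2 + 21800×ρ, so ρ = (K_1 − K_2)/21800 = 59579.3/21800 = 2.73 g/cm³.

2.73 g/cm³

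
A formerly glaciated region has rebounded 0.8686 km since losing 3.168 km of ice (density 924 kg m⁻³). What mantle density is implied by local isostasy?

ρ_m = ρ_ice t / u = 924 × 3.168 km/0.8686 km = 3370 kg m⁻³.

3370 kg m⁻³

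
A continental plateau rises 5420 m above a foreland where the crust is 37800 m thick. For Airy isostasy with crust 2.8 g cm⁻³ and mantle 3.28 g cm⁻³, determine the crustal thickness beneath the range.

Root depth r = h ρ_c / (ρ_m − ρ_c) = 5420 m × 2.8 / 0.48 = 31620 m.
Total thickness = T + h + r = 37800 m + 5420 m + 31620 m = 74800 m.

74800 m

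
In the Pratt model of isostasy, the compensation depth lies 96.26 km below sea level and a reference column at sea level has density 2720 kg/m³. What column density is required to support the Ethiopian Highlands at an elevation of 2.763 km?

Pratt balance: ρ_ref D = ρ (D + h).
ρ = ρ_ref D/(D + h) = 2720 × 96.26 km/(96.26 km + 2.763 km) = 2640 kg/m³.

2640 kg/m³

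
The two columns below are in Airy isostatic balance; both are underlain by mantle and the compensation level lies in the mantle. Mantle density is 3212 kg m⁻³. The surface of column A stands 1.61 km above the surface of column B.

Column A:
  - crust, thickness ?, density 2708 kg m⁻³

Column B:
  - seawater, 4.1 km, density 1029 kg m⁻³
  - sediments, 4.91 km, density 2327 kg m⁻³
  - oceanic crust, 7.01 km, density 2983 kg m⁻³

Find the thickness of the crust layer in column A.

39.8 km

Take the compensation level at the base of the deeper column (depth z_c below the surface of column A) and equate Σ ρ_i t_i down to z_c; mantle fills any gap and the z_c terms cancel.
Column A: x×2708 + (z_c − 0 − x)×3212
Column B: 1.61×0 + 4.1×1029 + 4.91×2327 + 7.01×2983 + (z_c − 1.61 − 16.02)×3212
The z_c×3212 term appears on both sides and cancels. Collect the known terms of each column as K = Σ(ρt)_known − 3212 × (depth of known layers): K_A = 0 − 3212×0 = 0; K_B = 36555.3 − 3212×(1.61 + 16.02) = −20072.26.
Balance: K_A − x×(3212 − 2708) = K_B, so x = (K_A − K_B)/(3212 − 2708) = 20072.3/504 = 39.8 km.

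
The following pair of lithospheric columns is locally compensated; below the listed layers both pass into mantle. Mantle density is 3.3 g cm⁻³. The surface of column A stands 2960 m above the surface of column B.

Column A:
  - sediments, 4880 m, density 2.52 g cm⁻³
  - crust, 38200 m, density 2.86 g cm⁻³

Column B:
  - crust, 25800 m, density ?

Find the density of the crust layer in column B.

Take the compensation level at the base of the deeper column (depth z_c below the surface of column A) and equate Σ ρ_i t_i down to z_c; mantle fills any gap and the z_c terms cancel.
Column A: 4880×2.52 + 38200×2.86 + (z_c − 43080)×3.3
Column B: 2960×0 + 25800×ρ + (z_c − 2960 − 25800)×3.3
The z_c×3.3 term appears on both sides and cancels. Collect the known terms of each column as K = Σ(ρt)_known − 3.3 × (depth of known layers): K_A = 121549.6 − 3.3×43080 = −20614.4; K_B = 0 − 3.3×(2960 + 25800) = −94908.
Balance: K_A = K_B + 25800×ρ, so ρ = (K_A − K_B)/25800 = 74293.6/25800 = 2.88 g cm⁻³.

2.88 g cm⁻³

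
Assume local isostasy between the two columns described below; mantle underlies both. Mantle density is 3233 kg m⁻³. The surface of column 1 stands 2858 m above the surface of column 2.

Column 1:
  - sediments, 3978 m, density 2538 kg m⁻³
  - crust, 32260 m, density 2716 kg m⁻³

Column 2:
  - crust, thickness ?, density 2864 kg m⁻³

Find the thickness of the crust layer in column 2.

Take the compensation level at the base of the deeper column (depth z_c below the surface of column 1) and equate Σ ρ_i t_i down to z_c; mantle fills any gap and the z_c terms cancel.
Column 1: 3978×2538 + 32260×2716 + (z_c − 36238)×3233
Column 2: 2858×0 + x×2864 + (z_c − 2858 − 0 − x)×3233
The z_c×3233 term appears on both sides and cancels. Collect the known terms of each column as K = Σ(ρt)_known − 3233 × (depth of known layers): K_1 = 97714324 − 3233×36238 = −19443130; K_2 = 0 − 3233×(2858 + 0) = −9239914.
Balance: K_1 = K_2 − x×(3233 − 2864), so x = (K_2 − K_1)/(3233 − 2864) = 10203200/369 = 27700 m.

27700 m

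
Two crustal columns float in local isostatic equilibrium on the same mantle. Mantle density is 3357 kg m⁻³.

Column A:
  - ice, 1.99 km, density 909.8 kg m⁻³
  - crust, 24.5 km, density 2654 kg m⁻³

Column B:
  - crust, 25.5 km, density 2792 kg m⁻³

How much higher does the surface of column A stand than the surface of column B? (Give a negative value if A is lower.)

For any compensation level in the mantle, the mantle terms cancel and isostasy reduces to e = (Σt_A − Σt_B) − (Σ(ρt)_A − Σ(ρt)_B) / ρ_m.
Σt_A = 26.49 km; Σt_B = 25.5 km; Σ(ρt)_A = 66833.502; Σ(ρt)_B = 71196 (in km·kg m⁻³).
e = (26.49 − 25.5) − (66833.502 − 71196) / 3357 = 2.29 km.

2.29 km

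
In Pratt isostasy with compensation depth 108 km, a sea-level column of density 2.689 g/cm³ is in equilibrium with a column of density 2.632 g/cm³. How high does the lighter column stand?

2.34 km

ρ_ref D = ρ (D + h) → h = D (ρ_ref − ρ)/ρ.
h = 108 km × (2.689 − 2.632)/2.632 = 2.34 km.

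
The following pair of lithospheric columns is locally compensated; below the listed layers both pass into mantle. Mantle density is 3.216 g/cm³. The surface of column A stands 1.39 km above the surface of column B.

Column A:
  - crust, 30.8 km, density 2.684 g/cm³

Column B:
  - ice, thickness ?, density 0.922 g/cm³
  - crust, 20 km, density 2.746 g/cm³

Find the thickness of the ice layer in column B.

Take the compensation level at the base of the deeper column (depth z_c below the surface of column A) and equate Σ ρ_i t_i down to z_c; mantle fills any gap and the z_c terms cancel.
Column A: 30.8×2.684 + (z_c − 30.8)×3.216
Column B: 1.39×0 + x×0.922 + 20×2.746 + (z_c − 1.39 − 20 − x)×3.216
The z_c×3.216 term appears on both sides and cancels. Collect the known terms of each column as K = Σ(ρt)_known − 3.216 × (depth of known layers): K_A = 82.6672 − 3.216×30.8 = −16.3856; K_B = 54.92 − 3.216×(1.39 + 20) = −13.87024.
Balance: K_A = K_B − x×(3.216 − 0.922), so x = (K_B − K_A)/(3.216 − 0.922) = 2.51536/2.294 = 1.1 km.

1.1 km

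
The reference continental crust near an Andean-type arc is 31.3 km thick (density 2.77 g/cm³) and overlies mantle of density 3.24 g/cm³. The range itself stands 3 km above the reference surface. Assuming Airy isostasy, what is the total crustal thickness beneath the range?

Root depth r = h ρ_c / (ρ_m − ρ_c) = 3 km × 2.77 / 0.47 = 17.68 km.
Total thickness = T + h + r = 31.3 km + 3 km + 17.68 km = 52 km.

52 km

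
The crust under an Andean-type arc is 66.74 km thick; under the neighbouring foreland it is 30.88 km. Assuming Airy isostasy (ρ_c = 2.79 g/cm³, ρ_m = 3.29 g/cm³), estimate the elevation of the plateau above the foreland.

Excess crust Δ = 66.74 km − 30.88 km = 35.86 km, split between elevation h and root r with h + r = Δ.
Airy balance ρ_c h = (ρ_m − ρ_c) r gives r = h ρ_c/(ρ_m − ρ_c), so h (1 + ρ_c/(ρ_m − ρ_c)) = Δ, i.e. h = Δ (ρ_m − ρ_c)/ρ_m.
h = 35.86 km × 0.5/3.29 = 5.45 km.

5.45 km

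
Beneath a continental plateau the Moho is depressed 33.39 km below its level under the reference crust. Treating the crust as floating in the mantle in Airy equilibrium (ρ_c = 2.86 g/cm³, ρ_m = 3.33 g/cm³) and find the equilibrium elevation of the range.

By Archimedes' principle applied to the lithosphere: ρ_c h = (ρ_m − ρ_c) r.
h = r (ρ_m − ρ_c) / ρ_c = 33.39 km × (3.33 − 2.86) / 2.86 = 5.49 km.

5.49 km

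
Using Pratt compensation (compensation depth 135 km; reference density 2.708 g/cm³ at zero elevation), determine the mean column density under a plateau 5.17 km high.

Pratt balance: ρ_ref D = ρ (D + h).
ρ = ρ_ref D/(D + h) = 2.708 × 135 km/(135 km + 5.17 km) = 2.61 g/cm³.

2.61 g/cm³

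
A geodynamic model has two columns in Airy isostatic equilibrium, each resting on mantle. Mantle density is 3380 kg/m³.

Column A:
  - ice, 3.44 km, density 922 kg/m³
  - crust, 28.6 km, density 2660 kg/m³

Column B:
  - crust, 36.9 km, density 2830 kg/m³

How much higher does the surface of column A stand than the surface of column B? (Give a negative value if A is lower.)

2.59 km

For any compensation level in the mantle, the mantle terms cancel and isostasy reduces to e = (Σt_A − Σt_B) − (Σ(ρt)_A − Σ(ρt)_B) / ρ_m.
Σt_A = 32.04 km; Σt_B = 36.9 km; Σ(ρt)_A = 79247.68; Σ(ρt)_B = 104427 (in km·kg/m³).
e = (32.04 − 36.9) − (79247.68 − 104427) / 3380 = 2.59 km.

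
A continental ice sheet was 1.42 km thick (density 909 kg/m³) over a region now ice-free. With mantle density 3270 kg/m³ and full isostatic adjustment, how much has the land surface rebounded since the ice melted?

0.395 km

Removing the load lets mantle flow back in; uplift u satisfies ρ_ice t = ρ_m u.
u = t ρ_ice/ρ_m = 1.42 km × 909/3270 = 0.395 km.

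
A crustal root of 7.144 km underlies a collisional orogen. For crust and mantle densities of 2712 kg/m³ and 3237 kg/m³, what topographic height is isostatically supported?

1.38 km

By Archimedes' principle applied to the lithosphere: ρ_c h = (ρ_m − ρ_c) r.
h = r (ρ_m − ρ_c) / ρ_c = 7.144 km × (3237 − 2712) / 2712 = 1.38 km.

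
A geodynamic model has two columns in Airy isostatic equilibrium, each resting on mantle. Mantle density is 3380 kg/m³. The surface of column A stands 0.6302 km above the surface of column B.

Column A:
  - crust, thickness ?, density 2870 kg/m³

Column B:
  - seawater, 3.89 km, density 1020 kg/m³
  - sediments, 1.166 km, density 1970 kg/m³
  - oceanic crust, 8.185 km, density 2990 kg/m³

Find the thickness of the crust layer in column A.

Take the compensation level at the base of the deeper column (depth z_c below the surface of column A) and equate Σ ρ_i t_i down to z_c; mantle fills any gap and the z_c terms cancel.
Column A: x×2870 + (z_c − 0 − x)×3380
Column B: 0.6302×0 + 3.89×1020 + 1.166×1970 + 8.185×2990 + (z_c − 0.6302 − 13.241)×3380
The z_c×3380 term appears on both sides and cancels. Collect the known terms of each column as K = Σ(ρt)_known − 3380 × (depth of known layers): K_A = 0 − 3380×0 = 0; K_B = 30737.97 − 3380×(0.6302 + 13.241) = −16146.686.
Balance: K_A − x×(3380 − 2870) = K_B, so x = (K_A − K_B)/(3380 − 2870) = 16146.7/510 = 31.7 km.

31.7 km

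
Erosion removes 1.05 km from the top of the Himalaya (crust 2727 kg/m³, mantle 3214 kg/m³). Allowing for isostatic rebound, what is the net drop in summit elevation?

Rebound u = e ρ_c/ρ_m = 1.05 km × 2727/3214 = 0.8909 km.
Net surface drop = e − u = 1.05 km − 0.8909 km = e (ρ_m − ρ_c)/ρ_m = 0.159 km.

0.159 km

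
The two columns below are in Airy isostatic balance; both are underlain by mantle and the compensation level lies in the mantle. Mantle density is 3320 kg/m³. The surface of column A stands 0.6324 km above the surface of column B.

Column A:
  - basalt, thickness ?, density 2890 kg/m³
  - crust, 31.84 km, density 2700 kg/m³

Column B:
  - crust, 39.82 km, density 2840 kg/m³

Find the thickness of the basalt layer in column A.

Take the compensation level at the base of the deeper column (depth z_c below the surface of column A) and equate Σ ρ_i t_i down to z_c; mantle fills any gap and the z_c terms cancel.
Column A: x×2890 + 31.84×2700 + (z_c − 31.84 − x)×3320
Column B: 0.6324×0 + 39.82×2840 + (z_c − 0.6324 − 39.82)×3320
The z_c×3320 term appears on both sides and cancels. Collect the known terms of each column as K = Σ(ρt)_known − 3320 × (depth of known layers): K_A = 85968 − 3320×31.84 = −19740.8; K_B = 113088.8 − 3320×(0.6324 + 39.82) = −21213.168.
Balance: K_A − x×(3320 − 2890) = K_B, so x = (K_A − K_B)/(3320 − 2890) = 1472.37/430 = 3.42 km.

3.42 km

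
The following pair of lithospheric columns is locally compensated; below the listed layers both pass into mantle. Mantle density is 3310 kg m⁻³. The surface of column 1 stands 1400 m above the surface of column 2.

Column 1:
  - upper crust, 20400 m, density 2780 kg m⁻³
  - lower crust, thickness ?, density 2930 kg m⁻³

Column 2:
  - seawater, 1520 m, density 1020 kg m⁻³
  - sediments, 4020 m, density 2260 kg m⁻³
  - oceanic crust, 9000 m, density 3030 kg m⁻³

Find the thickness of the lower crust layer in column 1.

10600 m

Take the compensation level at the base of the deeper column (depth z_c below the surface of column 1) and equate Σ ρ_i t_i down to z_c; mantle fills any gap and the z_c terms cancel.
Column 1: 20400×2780 + x×2930 + (z_c − 20400 − x)×3310
Column 2: 1400×0 + 1520×1020 + 4020×2260 + 9000×3030 + (z_c − 1400 − 14540)×3310
The z_c×3310 term appears on both sides and cancels. Collect the known terms of each column as K = Σ(ρt)_known − 3310 × (depth of known layers): K_1 = 56712000 − 3310×20400 = −10812000; K_2 = 37905600 − 3310×(1400 + 14540) = −14855800.
Balance: K_1 − x×(3310 − 2930) = K_2, so x = (K_1 − K_2)/(3310 − 2930) = 4043800/380 = 10600 m.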